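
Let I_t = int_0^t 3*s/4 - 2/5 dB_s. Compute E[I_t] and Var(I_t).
E[I_t] = 0; Var(I_t) = t*(75*t^2 - 120*t + 64)/400

The Itô integral of a deterministic integrand f(s) has mean 0 because each increment f(s) * (B_{s+ds} - B_s) has mean 0. By the Itô isometry:
  Var( int_0^t f(s) dB_s ) = E[ (int_0^t f(s) dB_s)^2 ] = int_0^t f(s)^2 ds.
Here f(s) = 3*s/4 - 2/5, so f(s)^2 = (15*s - 8)^2/400. Integrate:
  int_0^t ((15*s - 8)^2/400) ds = t*(75*t^2 - 120*t + 64)/400.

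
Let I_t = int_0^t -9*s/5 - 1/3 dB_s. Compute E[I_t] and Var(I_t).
E[I_t] = 0; Var(I_t) = t*(243*t^2 + 135*t + 25)/225

The Itô integral of a deterministic integrand f(s) has mean 0 because each increment f(s) * (B_{s+ds} - B_s) has mean 0. By the Itô isometry:
  Var( int_0^t f(s) dB_s ) = E[ (int_0^t f(s) dB_s)^2 ] = int_0^t f(s)^2 ds.
Here f(s) = -9*s/5 - 1/3, so f(s)^2 = (27*s + 5)^2/225. Integrate:
  int_0^t ((27*s + 5)^2/225) ds = t*(243*t^2 + 135*t + 25)/225.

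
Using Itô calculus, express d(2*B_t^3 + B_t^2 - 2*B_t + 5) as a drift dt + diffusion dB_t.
d(2*B_t^3 + B_t^2 - 2*B_t + 5) = (6*B_t + 1) dt + (6*B_t^2 + 2*B_t - 2) dB_t

Itô's formula for f(B_t) gives d f(B_t) = f'(B_t) dB_t + (1/2) f''(B_t) dt. Compute derivatives of f(x) = 2*x^3 + x^2 - 2*x + 5:
  f'(x)  = 6*x^2 + 2*x - 2
  f''(x) = 12*x + 2
Substitute x = B_t and multiply the f'' term by 1/2:
  drift     = (1/2) * (12*x + 2) evaluated at B_t = 6*B_t + 1
  diffusion = (6*x^2 + 2*x - 2) evaluated at B_t = 6*B_t^2 + 2*B_t - 2
Therefore d(2*B_t^3 + B_t^2 - 2*B_t + 5) = (6*B_t + 1) dt + (6*B_t^2 + 2*B_t - 2) dB_t.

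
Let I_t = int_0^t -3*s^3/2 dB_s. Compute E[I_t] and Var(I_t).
E[I_t] = 0; Var(I_t) = 9*t^7/28

The Itô integral of a deterministic integrand f(s) has mean 0 because each increment f(s) * (B_{s+ds} - B_s) has mean 0. By the Itô isometry:
  Var( int_0^t f(s) dB_s ) = E[ (int_0^t f(s) dB_s)^2 ] = int_0^t f(s)^2 ds.
Here f(s) = -3*s^3/2, so f(s)^2 = 9*s^6/4. Integrate:
  int_0^t (9*s^6/4) ds = 9*t^7/28.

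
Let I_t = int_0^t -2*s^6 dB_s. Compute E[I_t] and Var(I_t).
E[I_t] = 0; Var(I_t) = 4*t^13/13

The Itô integral of a deterministic integrand f(s) has mean 0 because each increment f(s) * (B_{s+ds} - B_s) has mean 0. By the Itô isometry:
  Var( int_0^t f(s) dB_s ) = E[ (int_0^t f(s) dB_s)^2 ] = int_0^t f(s)^2 ds.
Here f(s) = -2*s^6, so f(s)^2 = 4*s^12. Integrate:
  int_0^t (4*s^12) ds = 4*t^13/13.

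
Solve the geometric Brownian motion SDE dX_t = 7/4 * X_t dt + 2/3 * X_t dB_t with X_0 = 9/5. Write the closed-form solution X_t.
X_t = 9/5 * exp((55/36) * t + (2/3) * B_t)

For GBM dX = mu X dt + sigma X dB with X_0 = x_0, apply Itô to Y = log X: dY = (mu - sigma^2/2) dt + sigma dB, so Y_t = log(x_0) + (mu - sigma^2/2) t + sigma B_t and hence X_t = x_0 * exp((mu - sigma^2/2) t + sigma B_t).
With mu = 7/4, sigma = 2/3, x_0 = 9/5, this gives:
  X_t = 9/5 * exp((55/36) * t + (2/3) * B_t).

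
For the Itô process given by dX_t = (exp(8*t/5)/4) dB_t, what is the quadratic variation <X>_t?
<X>_t = 5*exp(16*t/5)/256 - 5/256

For an Itô process dX_t = a(t) dt + b(t) dB_t, the quadratic variation is <X>_t = int_0^t b(s)^2 ds (the drift term does not contribute). Here b(s) = exp(8*s/5)/4, so
  b(s)^2 = exp(16*s/5)/16.
Integrating from 0 to t:
  <X>_t = int_0^t (exp(16*s/5)/16) ds = 5*exp(16*t/5)/256 - 5/256.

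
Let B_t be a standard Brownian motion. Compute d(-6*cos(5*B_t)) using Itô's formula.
d(-6*cos(5*B_t)) = (75*cos(5*B_t)) dt + (30*sin(5*B_t)) dB_t

Itô's formula for f(B_t) gives d f(B_t) = f'(B_t) dB_t + (1/2) f''(B_t) dt. Compute derivatives of f(x) = -6*cos(5*x):
  f'(x)  = 30*sin(5*x)
  f''(x) = 150*cos(5*x)
Substitute x = B_t and multiply the f'' term by 1/2:
  drift     = (1/2) * (150*cos(5*x)) evaluated at B_t = 75*cos(5*B_t)
  diffusion = (30*sin(5*x)) evaluated at B_t = 30*sin(5*B_t)
Therefore d(-6*cos(5*B_t)) = (75*cos(5*B_t)) dt + (30*sin(5*B_t)) dB_t.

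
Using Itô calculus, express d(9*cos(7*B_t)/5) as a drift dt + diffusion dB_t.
d(9*cos(7*B_t)/5) = (-441*cos(7*B_t)/10) dt + (-63*sin(7*B_t)/5) dB_t

Itô's formula for f(B_t) gives d f(B_t) = f'(B_t) dB_t + (1/2) f''(B_t) dt. Compute derivatives of f(x) = 9*cos(7*x)/5:
  f'(x)  = -63*sin(7*x)/5
  f''(x) = -441*cos(7*x)/5
Substitute x = B_t and multiply the f'' term by 1/2:
  drift     = (1/2) * (-441*cos(7*x)/5) evaluated at B_t = -441*cos(7*B_t)/10
  diffusion = (-63*sin(7*x)/5) evaluated at B_t = -63*sin(7*B_t)/5
Therefore d(9*cos(7*B_t)/5) = (-441*cos(7*B_t)/10) dt + (-63*sin(7*B_t)/5) dB_t.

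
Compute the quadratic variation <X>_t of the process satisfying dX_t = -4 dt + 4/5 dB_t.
<X>_t = 16*t/25

For an Itô process dX_t = a(t) dt + b(t) dB_t, the quadratic variation is <X>_t = int_0^t b(s)^2 ds (the drift term does not contribute). Here b(s) = 4/5, so
  b(s)^2 = 16/25.
Integrating from 0 to t:
  <X>_t = int_0^t (16/25) ds = 16*t/25.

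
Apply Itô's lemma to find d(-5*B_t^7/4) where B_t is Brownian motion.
d(-5*B_t^7/4) = (-105*B_t^5/4) dt + (-35*B_t^6/4) dB_t

Itô's formula for f(B_t) gives d f(B_t) = f'(B_t) dB_t + (1/2) f''(B_t) dt. Compute derivatives of f(x) = -5*x^7/4:
  f'(x)  = -35*x^6/4
  f''(x) = -105*x^5/2
Substitute x = B_t and multiply the f'' term by 1/2:
  drift     = (1/2) * (-105*x^5/2) evaluated at B_t = -105*B_t^5/4
  diffusion = (-35*x^6/4) evaluated at B_t = -35*B_t^6/4
Therefore d(-5*B_t^7/4) = (-105*B_t^5/4) dt + (-35*B_t^6/4) dB_t.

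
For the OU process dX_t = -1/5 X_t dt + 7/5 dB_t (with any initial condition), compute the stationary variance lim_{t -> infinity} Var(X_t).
lim Var(X_t) = 49/10

The OU SDE dX = -theta X dt + sigma dB admits the integrating factor exp(theta t): d(exp(theta t) X_t) = sigma exp(theta t) dB_t. Integrating from 0 to t gives X_t = x_0 * exp(-theta t) + sigma * int_0^t exp(-theta (t-s)) dB_s for any initial x_0. The Itô integral has variance (by the Itô isometry) sigma^2 * int_0^t exp(-2 theta (t - s)) ds = sigma^2 * (1 - exp(-2 theta t)) / (2 theta), independent of x_0.
With theta = 1/5, sigma = 7/5:
  Var(X_t) = (7/5)^2 * (1 - exp(-2*1/5 t)) / (2 * 1/5) = 49/10 - 49*exp(-2*t/5)/10.
As t -> infinity, exp(-2*1/5 t) -> 0, so the stationary variance is sigma^2 / (2 theta) = 49/10.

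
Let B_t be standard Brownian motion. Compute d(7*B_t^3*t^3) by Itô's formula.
d(7*B_t^3*t^3) = (21*B_t*t^2*(B_t^2 + t)) dt + (21*B_t^2*t^3) dB_t

Itô's formula for f(t, x): d f(t, B_t) = (f_t + (1/2) f_xx) dt + f_x dB_t. Compute partials of f(t, x) = 7*t^3*x^3:
  f_t(t,x)  = 21*t^2*x^3
  f_x(t,x)  = 21*t^3*x^2
  f_xx(t,x) = 42*t^3*x
Assemble drift = f_t + (1/2) f_xx = 21*t^2*x*(t + x^2) and diffusion = f_x = 21*t^3*x^2. Substituting x = B_t:
  d(7*B_t^3*t^3) = (21*B_t*t^2*(B_t^2 + t)) dt + (21*B_t^2*t^3) dB_t.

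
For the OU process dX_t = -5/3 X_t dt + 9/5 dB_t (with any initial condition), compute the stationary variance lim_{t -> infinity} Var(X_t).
lim Var(X_t) = 243/250

The OU SDE dX = -theta X dt + sigma dB admits the integrating factor exp(theta t): d(exp(theta t) X_t) = sigma exp(theta t) dB_t. Integrating from 0 to t gives X_t = x_0 * exp(-theta t) + sigma * int_0^t exp(-theta (t-s)) dB_s for any initial x_0. The Itô integral has variance (by the Itô isometry) sigma^2 * int_0^t exp(-2 theta (t - s)) ds = sigma^2 * (1 - exp(-2 theta t)) / (2 theta), independent of x_0.
With theta = 5/3, sigma = 9/5:
  Var(X_t) = (9/5)^2 * (1 - exp(-2*5/3 t)) / (2 * 5/3) = 243/250 - 243*exp(-10*t/3)/250.
As t -> infinity, exp(-2*5/3 t) -> 0, so the stationary variance is sigma^2 / (2 theta) = 243/250.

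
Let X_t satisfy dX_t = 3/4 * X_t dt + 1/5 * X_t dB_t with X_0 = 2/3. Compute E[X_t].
E[X_t] = 2*exp(3*t/4)/3

For GBM dX = mu X dt + sigma X dB with X_0 = x_0, apply Itô to Y = log X: dY = (mu - sigma^2/2) dt + sigma dB, so Y_t = log(x_0) + (mu - sigma^2/2) t + sigma B_t and hence X_t = x_0 * exp((mu - sigma^2/2) t + sigma B_t).
With mu = 3/4, sigma = 1/5, x_0 = 2/3, this gives:
  X_t = 2/3 * exp((73/100) * t + (1/5) * B_t).
Since sigma*B_t ~ Normal(0, sigma^2 t), E[exp(sigma*B_t)] = exp(sigma^2 t / 2); so E[X_t] = x_0 * exp((mu - sigma^2/2) t) * exp(sigma^2 t / 2) = x_0 * exp(mu t) = 2*exp(3*t/4)/3.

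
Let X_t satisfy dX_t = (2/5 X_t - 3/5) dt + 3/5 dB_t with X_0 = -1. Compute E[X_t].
E[X_t] = 3/2 - 5*exp(2*t/5)/2

Taking expectations and using E[dB_t] = 0, the mean m(t) = E[X_t] satisfies the ODE m'(t) = a m(t) + b with m(0) = x_0. With a = 2/5, b = -3/5, x_0 = -1, the solution is
  m(t) = x_0 * exp(a t) + (b/a) * (exp(a t) - 1)
       = (-1) * exp((2/5) t) + ((-3/5)/(2/5)) * (exp((2/5) t) - 1)
       = 3/2 - 5*exp(2*t/5)/2.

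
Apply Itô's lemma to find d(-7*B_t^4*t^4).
d(-7*B_t^4*t^4) = (B_t^2*t^3*(-28*B_t^2 - 42*t)) dt + (-28*B_t^3*t^4) dB_t

Itô's formula for f(t, x): d f(t, B_t) = (f_t + (1/2) f_xx) dt + f_x dB_t. Compute partials of f(t, x) = -7*t^4*x^4:
  f_t(t,x)  = -28*t^3*x^4
  f_x(t,x)  = -28*t^4*x^3
  f_xx(t,x) = -84*t^4*x^2
Assemble drift = f_t + (1/2) f_xx = t^3*x^2*(-42*t - 28*x^2) and diffusion = f_x = -28*t^4*x^3. Substituting x = B_t:
  d(-7*B_t^4*t^4) = (B_t^2*t^3*(-28*B_t^2 - 42*t)) dt + (-28*B_t^3*t^4) dB_t.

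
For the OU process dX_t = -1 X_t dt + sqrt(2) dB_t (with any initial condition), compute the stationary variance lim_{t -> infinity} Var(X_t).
lim Var(X_t) = 1

The OU SDE dX = -theta X dt + sigma dB admits the integrating factor exp(theta t): d(exp(theta t) X_t) = sigma exp(theta t) dB_t. Integrating from 0 to t gives X_t = x_0 * exp(-theta t) + sigma * int_0^t exp(-theta (t-s)) dB_s for any initial x_0. The Itô integral has variance (by the Itô isometry) sigma^2 * int_0^t exp(-2 theta (t - s)) ds = sigma^2 * (1 - exp(-2 theta t)) / (2 theta), independent of x_0.
With theta = 1, sigma = sqrt(2):
  Var(X_t) = (sqrt(2))^2 * (1 - exp(-2*1 t)) / (2 * 1) = 1 - exp(-2*t).
As t -> infinity, exp(-2*1 t) -> 0, so the stationary variance is sigma^2 / (2 theta) = 1.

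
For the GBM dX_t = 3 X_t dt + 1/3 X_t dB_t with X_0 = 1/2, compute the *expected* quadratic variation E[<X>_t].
E[<X>_t] = exp(55*t/9)/220 - 1/220

<X>_t = int_0^t ((1/3) * X_s)^2 ds. Taking expectation inside the integral: E[<X>_t] = (1/3)^2 * int_0^t E[X_s^2] ds. For GBM, E[X_s^2] = x_0^2 * exp((2 mu + sigma^2) s). Integrating:
  E[<X>_t] = (1/3)^2 * (1/2)^2 * (exp((2*3 + (1/3)^2) t) - 1) / (2*3 + (1/3)^2)
           = (1/3)^2 * (1/2)^2 * (exp((55/9) t) - 1) / (55/9) = exp(55*t/9)/220 - 1/220.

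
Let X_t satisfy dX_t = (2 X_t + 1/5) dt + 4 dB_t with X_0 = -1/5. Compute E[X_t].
E[X_t] = -exp(2*t)/10 - 1/10

Taking expectations and using E[dB_t] = 0, the mean m(t) = E[X_t] satisfies the ODE m'(t) = a m(t) + b with m(0) = x_0. With a = 2, b = 1/5, x_0 = -1/5, the solution is
  m(t) = x_0 * exp(a t) + (b/a) * (exp(a t) - 1)
       = (-1/5) * exp(2 t) + ((1/5)/2) * (exp(2 t) - 1)
       = -exp(2*t)/10 - 1/10.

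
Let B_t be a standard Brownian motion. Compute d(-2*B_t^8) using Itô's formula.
d(-2*B_t^8) = (-56*B_t^6) dt + (-16*B_t^7) dB_t

Itô's formula for f(B_t) gives d f(B_t) = f'(B_t) dB_t + (1/2) f''(B_t) dt. Compute derivatives of f(x) = -2*x^8:
  f'(x)  = -16*x^7
  f''(x) = -112*x^6
Substitute x = B_t and multiply the f'' term by 1/2:
  drift     = (1/2) * (-112*x^6) evaluated at B_t = -56*B_t^6
  diffusion = (-16*x^7) evaluated at B_t = -16*B_t^7
Therefore d(-2*B_t^8) = (-56*B_t^6) dt + (-16*B_t^7) dB_t.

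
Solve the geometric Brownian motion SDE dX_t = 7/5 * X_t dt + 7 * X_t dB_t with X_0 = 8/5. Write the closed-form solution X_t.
X_t = 8/5 * exp((-231/10) * t + (7) * B_t)

For GBM dX = mu X dt + sigma X dB with X_0 = x_0, apply Itô to Y = log X: dY = (mu - sigma^2/2) dt + sigma dB, so Y_t = log(x_0) + (mu - sigma^2/2) t + sigma B_t and hence X_t = x_0 * exp((mu - sigma^2/2) t + sigma B_t).
With mu = 7/5, sigma = 7, x_0 = 8/5, this gives:
  X_t = 8/5 * exp((-231/10) * t + (7) * B_t).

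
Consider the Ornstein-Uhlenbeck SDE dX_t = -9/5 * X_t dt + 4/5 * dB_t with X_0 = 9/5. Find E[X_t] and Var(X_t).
E[X_t] = 9*exp(-9*t/5)/5; Var(X_t) = 8/45 - 8*exp(-18*t/5)/45

The OU SDE dX = -theta X dt + sigma dB admits the integrating factor exp(theta t): d(exp(theta t) X_t) = sigma exp(theta t) dB_t. Integrating from 0 to t:
  X_t = x_0 * exp(-theta t) + sigma * int_0^t exp(-theta (t-s)) dB_s.
The Itô integral has mean 0 and (by the Itô isometry) variance sigma^2 * int_0^t exp(-2 theta (t - s)) ds = sigma^2 * (1 - exp(-2 theta t)) / (2 theta).
With theta = 9/5, sigma = 4/5, x_0 = 9/5:
  E[X_t] = 9/5 * exp(-9/5 t) = 9*exp(-9*t/5)/5
  Var(X_t) = (4/5)^2 * (1 - exp(-2*9/5 t)) / (2 * 9/5) = 8/45 - 8*exp(-18*t/5)/45.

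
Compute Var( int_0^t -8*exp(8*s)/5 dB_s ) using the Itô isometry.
Var = 4*exp(16*t)/25 - 4/25

The Itô integral of a deterministic integrand f(s) has mean 0 because each increment f(s) * (B_{s+ds} - B_s) has mean 0. By the Itô isometry:
  Var( int_0^t f(s) dB_s ) = E[ (int_0^t f(s) dB_s)^2 ] = int_0^t f(s)^2 ds.
Here f(s) = -8*exp(8*s)/5, so f(s)^2 = 64*exp(16*s)/25. Integrate:
  int_0^t (64*exp(16*s)/25) ds = 4*exp(16*t)/25 - 4/25.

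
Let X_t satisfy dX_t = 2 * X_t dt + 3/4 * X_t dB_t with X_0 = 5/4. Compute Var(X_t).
Var(X_t) = 25*(exp(9*t/16) - 1)*exp(4*t)/16

For GBM dX = mu X dt + sigma X dB with X_0 = x_0, apply Itô to Y = log X: dY = (mu - sigma^2/2) dt + sigma dB, so Y_t = log(x_0) + (mu - sigma^2/2) t + sigma B_t and hence X_t = x_0 * exp((mu - sigma^2/2) t + sigma B_t).
With mu = 2, sigma = 3/4, x_0 = 5/4, this gives:
  X_t = 5/4 * exp((55/32) * t + (3/4) * B_t).
Since sigma*B_t ~ Normal(0, sigma^2 t), E[exp(sigma*B_t)] = exp(sigma^2 t / 2); so E[X_t] = x_0 * exp((mu - sigma^2/2) t) * exp(sigma^2 t / 2) = x_0 * exp(mu t) = 5*exp(2*t)/4.
Var(X_t) = E[X_t^2] - (E[X_t])^2 = x_0^2 * exp(2 mu t) * (exp(sigma^2 t) - 1) = 25*(exp(9*t/16) - 1)*exp(4*t)/16.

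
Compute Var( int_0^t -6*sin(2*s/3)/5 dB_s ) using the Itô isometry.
Var = 18*t/25 - 27*sin(4*t/3)/50

The Itô integral of a deterministic integrand f(s) has mean 0 because each increment f(s) * (B_{s+ds} - B_s) has mean 0. By the Itô isometry:
  Var( int_0^t f(s) dB_s ) = E[ (int_0^t f(s) dB_s)^2 ] = int_0^t f(s)^2 ds.
Here f(s) = -6*sin(2*s/3)/5, so f(s)^2 = 36*sin(2*s/3)^2/25. Integrate:
  int_0^t (36*sin(2*s/3)^2/25) ds = 18*t/25 - 27*sin(4*t/3)/50.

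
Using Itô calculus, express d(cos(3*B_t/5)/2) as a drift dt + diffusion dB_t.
d(cos(3*B_t/5)/2) = (-9*cos(3*B_t/5)/100) dt + (-3*sin(3*B_t/5)/10) dB_t

Itô's formula for f(B_t) gives d f(B_t) = f'(B_t) dB_t + (1/2) f''(B_t) dt. Compute derivatives of f(x) = cos(3*x/5)/2:
  f'(x)  = -3*sin(3*x/5)/10
  f''(x) = -9*cos(3*x/5)/50
Substitute x = B_t and multiply the f'' term by 1/2:
  drift     = (1/2) * (-9*cos(3*x/5)/50) evaluated at B_t = -9*cos(3*B_t/5)/100
  diffusion = (-3*sin(3*x/5)/10) evaluated at B_t = -3*sin(3*B_t/5)/10
Therefore d(cos(3*B_t/5)/2) = (-9*cos(3*B_t/5)/100) dt + (-3*sin(3*B_t/5)/10) dB_t.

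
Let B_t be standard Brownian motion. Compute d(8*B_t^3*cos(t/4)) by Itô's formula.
d(8*B_t^3*cos(t/4)) = (2*B_t*(-B_t^2*sin(t/4) + 12*cos(t/4))) dt + (24*B_t^2*cos(t/4)) dB_t

Itô's formula for f(t, x): d f(t, B_t) = (f_t + (1/2) f_xx) dt + f_x dB_t. Compute partials of f(t, x) = 8*x^3*cos(t/4):
  f_t(t,x)  = -2*x^3*sin(t/4)
  f_x(t,x)  = 24*x^2*cos(t/4)
  f_xx(t,x) = 48*x*cos(t/4)
Assemble drift = f_t + (1/2) f_xx = 2*x*(-x^2*sin(t/4) + 12*cos(t/4)) and diffusion = f_x = 24*x^2*cos(t/4). Substituting x = B_t:
  d(8*B_t^3*cos(t/4)) = (2*B_t*(-B_t^2*sin(t/4) + 12*cos(t/4))) dt + (24*B_t^2*cos(t/4)) dB_t.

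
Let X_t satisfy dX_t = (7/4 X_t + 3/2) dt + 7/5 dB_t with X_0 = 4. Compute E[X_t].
E[X_t] = 34*exp(7*t/4)/7 - 6/7

Taking expectations and using E[dB_t] = 0, the mean m(t) = E[X_t] satisfies the ODE m'(t) = a m(t) + b with m(0) = x_0. With a = 7/4, b = 3/2, x_0 = 4, the solution is
  m(t) = x_0 * exp(a t) + (b/a) * (exp(a t) - 1)
       = 4 * exp((7/4) t) + ((3/2)/(7/4)) * (exp((7/4) t) - 1)
       = 34*exp(7*t/4)/7 - 6/7.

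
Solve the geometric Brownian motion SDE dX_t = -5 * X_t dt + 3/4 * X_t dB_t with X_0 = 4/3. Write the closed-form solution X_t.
X_t = 4/3 * exp((-169/32) * t + (3/4) * B_t)

For GBM dX = mu X dt + sigma X dB with X_0 = x_0, apply Itô to Y = log X: dY = (mu - sigma^2/2) dt + sigma dB, so Y_t = log(x_0) + (mu - sigma^2/2) t + sigma B_t and hence X_t = x_0 * exp((mu - sigma^2/2) t + sigma B_t).
With mu = -5, sigma = 3/4, x_0 = 4/3, this gives:
  X_t = 4/3 * exp((-169/32) * t + (3/4) * B_t).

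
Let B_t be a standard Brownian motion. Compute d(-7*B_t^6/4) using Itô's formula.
d(-7*B_t^6/4) = (-105*B_t^4/4) dt + (-21*B_t^5/2) dB_t

Itô's formula for f(B_t) gives d f(B_t) = f'(B_t) dB_t + (1/2) f''(B_t) dt. Compute derivatives of f(x) = -7*x^6/4:
  f'(x)  = -21*x^5/2
  f''(x) = -105*x^4/2
Substitute x = B_t and multiply the f'' term by 1/2:
  drift     = (1/2) * (-105*x^4/2) evaluated at B_t = -105*B_t^4/4
  diffusion = (-21*x^5/2) evaluated at B_t = -21*B_t^5/2
Therefore d(-7*B_t^6/4) = (-105*B_t^4/4) dt + (-21*B_t^5/2) dB_t.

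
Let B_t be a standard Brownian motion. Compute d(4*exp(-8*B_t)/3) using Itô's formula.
d(4*exp(-8*B_t)/3) = (128*exp(-8*B_t)/3) dt + (-32*exp(-8*B_t)/3) dB_t

Itô's formula for f(B_t) gives d f(B_t) = f'(B_t) dB_t + (1/2) f''(B_t) dt. Compute derivatives of f(x) = 4*exp(-8*x)/3:
  f'(x)  = -32*exp(-8*x)/3
  f''(x) = 256*exp(-8*x)/3
Substitute x = B_t and multiply the f'' term by 1/2:
  drift     = (1/2) * (256*exp(-8*x)/3) evaluated at B_t = 128*exp(-8*B_t)/3
  diffusion = (-32*exp(-8*x)/3) evaluated at B_t = -32*exp(-8*B_t)/3
Therefore d(4*exp(-8*B_t)/3) = (128*exp(-8*B_t)/3) dt + (-32*exp(-8*B_t)/3) dB_t.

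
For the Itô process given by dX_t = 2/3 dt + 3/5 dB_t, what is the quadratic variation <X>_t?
<X>_t = 9*t/25

For an Itô process dX_t = a(t) dt + b(t) dB_t, the quadratic variation is <X>_t = int_0^t b(s)^2 ds (the drift term does not contribute). Here b(s) = 3/5, so
  b(s)^2 = 9/25.
Integrating from 0 to t:
  <X>_t = int_0^t (9/25) ds = 9*t/25.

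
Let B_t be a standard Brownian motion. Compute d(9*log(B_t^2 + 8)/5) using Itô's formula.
d(9*log(B_t^2 + 8)/5) = (9*(8 - B_t^2)/(5*(B_t^2 + 8)^2)) dt + (18*B_t/(5*(B_t^2 + 8))) dB_t

Itô's formula for f(B_t) gives d f(B_t) = f'(B_t) dB_t + (1/2) f''(B_t) dt. Compute derivatives of f(x) = 9*log(x^2 + 8)/5:
  f'(x)  = 18*x/(5*(x^2 + 8))
  f''(x) = 18*(8 - x^2)/(5*(x^2 + 8)^2)
Substitute x = B_t and multiply the f'' term by 1/2:
  drift     = (1/2) * (18*(8 - x^2)/(5*(x^2 + 8)^2)) evaluated at B_t = 9*(8 - B_t^2)/(5*(B_t^2 + 8)^2)
  diffusion = (18*x/(5*(x^2 + 8))) evaluated at B_t = 18*B_t/(5*(B_t^2 + 8))
Therefore d(9*log(B_t^2 + 8)/5) = (9*(8 - B_t^2)/(5*(B_t^2 + 8)^2)) dt + (18*B_t/(5*(B_t^2 + 8))) dB_t.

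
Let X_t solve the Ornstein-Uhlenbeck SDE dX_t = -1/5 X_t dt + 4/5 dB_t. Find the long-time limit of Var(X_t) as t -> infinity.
lim Var(X_t) = 8/5

The OU SDE dX = -theta X dt + sigma dB admits the integrating factor exp(theta t): d(exp(theta t) X_t) = sigma exp(theta t) dB_t. Integrating from 0 to t gives X_t = x_0 * exp(-theta t) + sigma * int_0^t exp(-theta (t-s)) dB_s for any initial x_0. The Itô integral has variance (by the Itô isometry) sigma^2 * int_0^t exp(-2 theta (t - s)) ds = sigma^2 * (1 - exp(-2 theta t)) / (2 theta), independent of x_0.
With theta = 1/5, sigma = 4/5:
  Var(X_t) = (4/5)^2 * (1 - exp(-2*1/5 t)) / (2 * 1/5) = 8/5 - 8*exp(-2*t/5)/5.
As t -> infinity, exp(-2*1/5 t) -> 0, so the stationary variance is sigma^2 / (2 theta) = 8/5.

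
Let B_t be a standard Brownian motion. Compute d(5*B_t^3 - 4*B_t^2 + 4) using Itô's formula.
d(5*B_t^3 - 4*B_t^2 + 4) = (15*B_t - 4) dt + (B_t*(15*B_t - 8)) dB_t

Itô's formula for f(B_t) gives d f(B_t) = f'(B_t) dB_t + (1/2) f''(B_t) dt. Compute derivatives of f(x) = 5*x^3 - 4*x^2 + 4:
  f'(x)  = x*(15*x - 8)
  f''(x) = 30*x - 8
Substitute x = B_t and multiply the f'' term by 1/2:
  drift     = (1/2) * (30*x - 8) evaluated at B_t = 15*B_t - 4
  diffusion = (x*(15*x - 8)) evaluated at B_t = B_t*(15*B_t - 8)
Therefore d(5*B_t^3 - 4*B_t^2 + 4) = (15*B_t - 4) dt + (B_t*(15*B_t - 8)) dB_t.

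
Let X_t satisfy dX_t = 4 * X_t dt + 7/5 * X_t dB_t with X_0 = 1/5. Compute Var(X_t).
Var(X_t) = (exp(49*t/25) - 1)*exp(8*t)/25

For GBM dX = mu X dt + sigma X dB with X_0 = x_0, apply Itô to Y = log X: dY = (mu - sigma^2/2) dt + sigma dB, so Y_t = log(x_0) + (mu - sigma^2/2) t + sigma B_t and hence X_t = x_0 * exp((mu - sigma^2/2) t + sigma B_t).
With mu = 4, sigma = 7/5, x_0 = 1/5, this gives:
  X_t = 1/5 * exp((151/50) * t + (7/5) * B_t).
Since sigma*B_t ~ Normal(0, sigma^2 t), E[exp(sigma*B_t)] = exp(sigma^2 t / 2); so E[X_t] = x_0 * exp((mu - sigma^2/2) t) * exp(sigma^2 t / 2) = x_0 * exp(mu t) = exp(4*t)/5.
Var(X_t) = E[X_t^2] - (E[X_t])^2 = x_0^2 * exp(2 mu t) * (exp(sigma^2 t) - 1) = (exp(49*t/25) - 1)*exp(8*t)/25.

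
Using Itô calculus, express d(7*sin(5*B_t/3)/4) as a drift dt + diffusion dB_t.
d(7*sin(5*B_t/3)/4) = (-175*sin(5*B_t/3)/72) dt + (35*cos(5*B_t/3)/12) dB_t

Itô's formula for f(B_t) gives d f(B_t) = f'(B_t) dB_t + (1/2) f''(B_t) dt. Compute derivatives of f(x) = 7*sin(5*x/3)/4:
  f'(x)  = 35*cos(5*x/3)/12
  f''(x) = -175*sin(5*x/3)/36
Substitute x = B_t and multiply the f'' term by 1/2:
  drift     = (1/2) * (-175*sin(5*x/3)/36) evaluated at B_t = -175*sin(5*B_t/3)/72
  diffusion = (35*cos(5*x/3)/12) evaluated at B_t = 35*cos(5*B_t/3)/12
Therefore d(7*sin(5*B_t/3)/4) = (-175*sin(5*B_t/3)/72) dt + (35*cos(5*B_t/3)/12) dB_t.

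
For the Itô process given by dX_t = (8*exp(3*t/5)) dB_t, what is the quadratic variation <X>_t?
<X>_t = 160*exp(6*t/5)/3 - 160/3

For an Itô process dX_t = a(t) dt + b(t) dB_t, the quadratic variation is <X>_t = int_0^t b(s)^2 ds (the drift term does not contribute). Here b(s) = 8*exp(3*s/5), so
  b(s)^2 = 64*exp(6*s/5).
Integrating from 0 to t:
  <X>_t = int_0^t (64*exp(6*s/5)) ds = 160*exp(6*t/5)/3 - 160/3.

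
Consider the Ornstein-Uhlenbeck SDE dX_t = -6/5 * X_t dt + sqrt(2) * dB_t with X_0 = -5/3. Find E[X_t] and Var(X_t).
E[X_t] = -5*exp(-6*t/5)/3; Var(X_t) = 5/6 - 5*exp(-12*t/5)/6

The OU SDE dX = -theta X dt + sigma dB admits the integrating factor exp(theta t): d(exp(theta t) X_t) = sigma exp(theta t) dB_t. Integrating from 0 to t:
  X_t = x_0 * exp(-theta t) + sigma * int_0^t exp(-theta (t-s)) dB_s.
The Itô integral has mean 0 and (by the Itô isometry) variance sigma^2 * int_0^t exp(-2 theta (t - s)) ds = sigma^2 * (1 - exp(-2 theta t)) / (2 theta).
With theta = 6/5, sigma = sqrt(2), x_0 = -5/3:
  E[X_t] = -5/3 * exp(-6/5 t) = -5*exp(-6*t/5)/3
  Var(X_t) = (sqrt(2))^2 * (1 - exp(-2*6/5 t)) / (2 * 6/5) = 5/6 - 5*exp(-12*t/5)/6.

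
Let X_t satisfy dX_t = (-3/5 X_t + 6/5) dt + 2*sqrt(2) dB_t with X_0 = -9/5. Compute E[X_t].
E[X_t] = 2 - 19*exp(-3*t/5)/5

Taking expectations and using E[dB_t] = 0, the mean m(t) = E[X_t] satisfies the ODE m'(t) = a m(t) + b with m(0) = x_0. With a = -3/5, b = 6/5, x_0 = -9/5, the solution is
  m(t) = x_0 * exp(a t) + (b/a) * (exp(a t) - 1)
       = (-9/5) * exp((-3/5) t) + ((6/5)/(-3/5)) * (exp((-3/5) t) - 1)
       = 2 - 19*exp(-3*t/5)/5.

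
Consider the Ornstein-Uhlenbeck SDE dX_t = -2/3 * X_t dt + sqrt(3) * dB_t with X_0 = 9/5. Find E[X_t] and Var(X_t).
E[X_t] = 9*exp(-2*t/3)/5; Var(X_t) = 9/4 - 9*exp(-4*t/3)/4

The OU SDE dX = -theta X dt + sigma dB admits the integrating factor exp(theta t): d(exp(theta t) X_t) = sigma exp(theta t) dB_t. Integrating from 0 to t:
  X_t = x_0 * exp(-theta t) + sigma * int_0^t exp(-theta (t-s)) dB_s.
The Itô integral has mean 0 and (by the Itô isometry) variance sigma^2 * int_0^t exp(-2 theta (t - s)) ds = sigma^2 * (1 - exp(-2 theta t)) / (2 theta).
With theta = 2/3, sigma = sqrt(3), x_0 = 9/5:
  E[X_t] = 9/5 * exp(-2/3 t) = 9*exp(-2*t/3)/5
  Var(X_t) = (sqrt(3))^2 * (1 - exp(-2*2/3 t)) / (2 * 2/3) = 9/4 - 9*exp(-4*t/3)/4.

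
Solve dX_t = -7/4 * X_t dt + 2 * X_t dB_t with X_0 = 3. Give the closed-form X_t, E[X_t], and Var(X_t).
X_t = 3 * exp((-15/4) t + (2) B_t); E[X_t] = 3*exp(-7*t/4); Var(X_t) = (9*exp(4*t) - 9)*exp(-7*t/2)

For GBM dX = mu X dt + sigma X dB with X_0 = x_0, apply Itô to Y = log X: dY = (mu - sigma^2/2) dt + sigma dB, so Y_t = log(x_0) + (mu - sigma^2/2) t + sigma B_t and hence X_t = x_0 * exp((mu - sigma^2/2) t + sigma B_t).
With mu = -7/4, sigma = 2, x_0 = 3, this gives:
  X_t = 3 * exp((-15/4) * t + (2) * B_t).
Since sigma*B_t ~ Normal(0, sigma^2 t), E[exp(sigma*B_t)] = exp(sigma^2 t / 2); so E[X_t] = x_0 * exp((mu - sigma^2/2) t) * exp(sigma^2 t / 2) = x_0 * exp(mu t) = 3*exp(-7*t/4).
Var(X_t) = E[X_t^2] - (E[X_t])^2 = x_0^2 * exp(2 mu t) * (exp(sigma^2 t) - 1) = (9*exp(4*t) - 9)*exp(-7*t/2).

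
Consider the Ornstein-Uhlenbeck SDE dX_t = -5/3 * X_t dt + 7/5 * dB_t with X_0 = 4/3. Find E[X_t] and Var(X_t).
E[X_t] = 4*exp(-5*t/3)/3; Var(X_t) = 147/250 - 147*exp(-10*t/3)/250

The OU SDE dX = -theta X dt + sigma dB admits the integrating factor exp(theta t): d(exp(theta t) X_t) = sigma exp(theta t) dB_t. Integrating from 0 to t:
  X_t = x_0 * exp(-theta t) + sigma * int_0^t exp(-theta (t-s)) dB_s.
The Itô integral has mean 0 and (by the Itô isometry) variance sigma^2 * int_0^t exp(-2 theta (t - s)) ds = sigma^2 * (1 - exp(-2 theta t)) / (2 theta).
With theta = 5/3, sigma = 7/5, x_0 = 4/3:
  E[X_t] = 4/3 * exp(-5/3 t) = 4*exp(-5*t/3)/3
  Var(X_t) = (7/5)^2 * (1 - exp(-2*5/3 t)) / (2 * 5/3) = 147/250 - 147*exp(-10*t/3)/250.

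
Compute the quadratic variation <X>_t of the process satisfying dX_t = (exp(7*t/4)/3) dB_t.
<X>_t = 2*exp(7*t/2)/63 - 2/63

For an Itô process dX_t = a(t) dt + b(t) dB_t, the quadratic variation is <X>_t = int_0^t b(s)^2 ds (the drift term does not contribute). Here b(s) = exp(7*s/4)/3, so
  b(s)^2 = exp(7*s/2)/9.
Integrating from 0 to t:
  <X>_t = int_0^t (exp(7*s/2)/9) ds = 2*exp(7*t/2)/63 - 2/63.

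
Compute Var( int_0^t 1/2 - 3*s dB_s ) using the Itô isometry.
Var = t*(12*t^2 - 6*t + 1)/4

The Itô integral of a deterministic integrand f(s) has mean 0 because each increment f(s) * (B_{s+ds} - B_s) has mean 0. By the Itô isometry:
  Var( int_0^t f(s) dB_s ) = E[ (int_0^t f(s) dB_s)^2 ] = int_0^t f(s)^2 ds.
Here f(s) = 1/2 - 3*s, so f(s)^2 = (6*s - 1)^2/4. Integrate:
  int_0^t ((6*s - 1)^2/4) ds = t*(12*t^2 - 6*t + 1)/4.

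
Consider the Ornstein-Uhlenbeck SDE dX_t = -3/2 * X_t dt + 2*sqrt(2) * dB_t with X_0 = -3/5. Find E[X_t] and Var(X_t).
E[X_t] = -3*exp(-3*t/2)/5; Var(X_t) = 8/3 - 8*exp(-3*t)/3

The OU SDE dX = -theta X dt + sigma dB admits the integrating factor exp(theta t): d(exp(theta t) X_t) = sigma exp(theta t) dB_t. Integrating from 0 to t:
  X_t = x_0 * exp(-theta t) + sigma * int_0^t exp(-theta (t-s)) dB_s.
The Itô integral has mean 0 and (by the Itô isometry) variance sigma^2 * int_0^t exp(-2 theta (t - s)) ds = sigma^2 * (1 - exp(-2 theta t)) / (2 theta).
With theta = 3/2, sigma = 2*sqrt(2), x_0 = -3/5:
  E[X_t] = -3/5 * exp(-3/2 t) = -3*exp(-3*t/2)/5
  Var(X_t) = (2*sqrt(2))^2 * (1 - exp(-2*3/2 t)) / (2 * 3/2) = 8/3 - 8*exp(-3*t)/3.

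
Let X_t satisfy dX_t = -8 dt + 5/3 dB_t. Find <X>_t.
<X>_t = 25*t/9

For an Itô process dX_t = a(t) dt + b(t) dB_t, the quadratic variation is <X>_t = int_0^t b(s)^2 ds (the drift term does not contribute). Here b(s) = 5/3, so
  b(s)^2 = 25/9.
Integrating from 0 to t:
  <X>_t = int_0^t (25/9) ds = 25*t/9.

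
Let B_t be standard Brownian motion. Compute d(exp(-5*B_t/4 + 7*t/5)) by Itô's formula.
d(exp(-5*B_t/4 + 7*t/5)) = (349*exp(-5*B_t/4 + 7*t/5)/160) dt + (-5*exp(-5*B_t/4 + 7*t/5)/4) dB_t

Itô's formula for f(t, x): d f(t, B_t) = (f_t + (1/2) f_xx) dt + f_x dB_t. Compute partials of f(t, x) = exp(7*t/5 - 5*x/4):
  f_t(t,x)  = 7*exp(7*t/5 - 5*x/4)/5
  f_x(t,x)  = -5*exp(7*t/5 - 5*x/4)/4
  f_xx(t,x) = 25*exp(7*t/5 - 5*x/4)/16
Assemble drift = f_t + (1/2) f_xx = 349*exp(7*t/5 - 5*x/4)/160 and diffusion = f_x = -5*exp(7*t/5 - 5*x/4)/4. Substituting x = B_t:
  d(exp(-5*B_t/4 + 7*t/5)) = (349*exp(-5*B_t/4 + 7*t/5)/160) dt + (-5*exp(-5*B_t/4 + 7*t/5)/4) dB_t.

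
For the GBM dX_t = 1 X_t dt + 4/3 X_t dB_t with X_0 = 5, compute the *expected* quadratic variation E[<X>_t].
E[<X>_t] = 200*exp(34*t/9)/17 - 200/17

<X>_t = int_0^t ((4/3) * X_s)^2 ds. Taking expectation inside the integral: E[<X>_t] = (4/3)^2 * int_0^t E[X_s^2] ds. For GBM, E[X_s^2] = x_0^2 * exp((2 mu + sigma^2) s). Integrating:
  E[<X>_t] = (4/3)^2 * 5^2 * (exp((2*1 + (4/3)^2) t) - 1) / (2*1 + (4/3)^2)
           = (4/3)^2 * 5^2 * (exp((34/9) t) - 1) / (34/9) = 200*exp(34*t/9)/17 - 200/17.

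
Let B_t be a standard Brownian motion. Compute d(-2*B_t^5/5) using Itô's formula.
d(-2*B_t^5/5) = (-4*B_t^3) dt + (-2*B_t^4) dB_t

Itô's formula for f(B_t) gives d f(B_t) = f'(B_t) dB_t + (1/2) f''(B_t) dt. Compute derivatives of f(x) = -2*x^5/5:
  f'(x)  = -2*x^4
  f''(x) = -8*x^3
Substitute x = B_t and multiply the f'' term by 1/2:
  drift     = (1/2) * (-8*x^3) evaluated at B_t = -4*B_t^3
  diffusion = (-2*x^4) evaluated at B_t = -2*B_t^4
Therefore d(-2*B_t^5/5) = (-4*B_t^3) dt + (-2*B_t^4) dB_t.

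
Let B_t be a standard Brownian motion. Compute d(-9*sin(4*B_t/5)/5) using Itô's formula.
d(-9*sin(4*B_t/5)/5) = (72*sin(4*B_t/5)/125) dt + (-36*cos(4*B_t/5)/25) dB_t

Itô's formula for f(B_t) gives d f(B_t) = f'(B_t) dB_t + (1/2) f''(B_t) dt. Compute derivatives of f(x) = -9*sin(4*x/5)/5:
  f'(x)  = -36*cos(4*x/5)/25
  f''(x) = 144*sin(4*x/5)/125
Substitute x = B_t and multiply the f'' term by 1/2:
  drift     = (1/2) * (144*sin(4*x/5)/125) evaluated at B_t = 72*sin(4*B_t/5)/125
  diffusion = (-36*cos(4*x/5)/25) evaluated at B_t = -36*cos(4*B_t/5)/25
Therefore d(-9*sin(4*B_t/5)/5) = (72*sin(4*B_t/5)/125) dt + (-36*cos(4*B_t/5)/25) dB_t.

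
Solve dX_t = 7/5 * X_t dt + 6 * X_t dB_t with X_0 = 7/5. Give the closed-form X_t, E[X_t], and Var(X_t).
X_t = 7/5 * exp((-83/5) t + (6) B_t); E[X_t] = 7*exp(7*t/5)/5; Var(X_t) = 49*(exp(36*t) - 1)*exp(14*t/5)/25

For GBM dX = mu X dt + sigma X dB with X_0 = x_0, apply Itô to Y = log X: dY = (mu - sigma^2/2) dt + sigma dB, so Y_t = log(x_0) + (mu - sigma^2/2) t + sigma B_t and hence X_t = x_0 * exp((mu - sigma^2/2) t + sigma B_t).
With mu = 7/5, sigma = 6, x_0 = 7/5, this gives:
  X_t = 7/5 * exp((-83/5) * t + (6) * B_t).
Since sigma*B_t ~ Normal(0, sigma^2 t), E[exp(sigma*B_t)] = exp(sigma^2 t / 2); so E[X_t] = x_0 * exp((mu - sigma^2/2) t) * exp(sigma^2 t / 2) = x_0 * exp(mu t) = 7*exp(7*t/5)/5.
Var(X_t) = E[X_t^2] - (E[X_t])^2 = x_0^2 * exp(2 mu t) * (exp(sigma^2 t) - 1) = 49*(exp(36*t) - 1)*exp(14*t/5)/25.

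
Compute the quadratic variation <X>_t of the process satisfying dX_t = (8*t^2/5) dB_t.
<X>_t = 64*t^5/125

For an Itô process dX_t = a(t) dt + b(t) dB_t, the quadratic variation is <X>_t = int_0^t b(s)^2 ds (the drift term does not contribute). Here b(s) = 8*s^2/5, so
  b(s)^2 = 64*s^4/25.
Integrating from 0 to t:
  <X>_t = int_0^t (64*s^4/25) ds = 64*t^5/125.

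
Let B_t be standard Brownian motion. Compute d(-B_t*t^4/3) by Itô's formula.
d(-B_t*t^4/3) = (-4*B_t*t^3/3) dt + (-t^4/3) dB_t

Itô's formula for f(t, x): d f(t, B_t) = (f_t + (1/2) f_xx) dt + f_x dB_t. Compute partials of f(t, x) = -t^4*x/3:
  f_t(t,x)  = -4*t^3*x/3
  f_x(t,x)  = -t^4/3
  f_xx(t,x) = 0
Assemble drift = f_t + (1/2) f_xx = -4*t^3*x/3 and diffusion = f_x = -t^4/3. Substituting x = B_t:
  d(-B_t*t^4/3) = (-4*B_t*t^3/3) dt + (-t^4/3) dB_t.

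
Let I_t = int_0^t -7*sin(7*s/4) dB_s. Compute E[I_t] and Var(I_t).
E[I_t] = 0; Var(I_t) = 49*t/2 - 7*sin(7*t/2)

The Itô integral of a deterministic integrand f(s) has mean 0 because each increment f(s) * (B_{s+ds} - B_s) has mean 0. By the Itô isometry:
  Var( int_0^t f(s) dB_s ) = E[ (int_0^t f(s) dB_s)^2 ] = int_0^t f(s)^2 ds.
Here f(s) = -7*sin(7*s/4), so f(s)^2 = 49*sin(7*s/4)^2. Integrate:
  int_0^t (49*sin(7*s/4)^2) ds = 49*t/2 - 7*sin(7*t/2).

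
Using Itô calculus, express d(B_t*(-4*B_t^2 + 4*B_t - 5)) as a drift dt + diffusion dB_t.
d(B_t*(-4*B_t^2 + 4*B_t - 5)) = (4 - 12*B_t) dt + (-12*B_t^2 + 8*B_t - 5) dB_t

Itô's formula for f(B_t) gives d f(B_t) = f'(B_t) dB_t + (1/2) f''(B_t) dt. Compute derivatives of f(x) = x*(-4*x^2 + 4*x - 5):
  f'(x)  = -12*x^2 + 8*x - 5
  f''(x) = 8 - 24*x
Substitute x = B_t and multiply the f'' term by 1/2:
  drift     = (1/2) * (8 - 24*x) evaluated at B_t = 4 - 12*B_t
  diffusion = (-12*x^2 + 8*x - 5) evaluated at B_t = -12*B_t^2 + 8*B_t - 5
Therefore d(B_t*(-4*B_t^2 + 4*B_t - 5)) = (4 - 12*B_t) dt + (-12*B_t^2 + 8*B_t - 5) dB_t.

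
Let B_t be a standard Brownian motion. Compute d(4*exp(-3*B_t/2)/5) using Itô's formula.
d(4*exp(-3*B_t/2)/5) = (9*exp(-3*B_t/2)/10) dt + (-6*exp(-3*B_t/2)/5) dB_t

Itô's formula for f(B_t) gives d f(B_t) = f'(B_t) dB_t + (1/2) f''(B_t) dt. Compute derivatives of f(x) = 4*exp(-3*x/2)/5:
  f'(x)  = -6*exp(-3*x/2)/5
  f''(x) = 9*exp(-3*x/2)/5
Substitute x = B_t and multiply the f'' term by 1/2:
  drift     = (1/2) * (9*exp(-3*x/2)/5) evaluated at B_t = 9*exp(-3*B_t/2)/10
  diffusion = (-6*exp(-3*x/2)/5) evaluated at B_t = -6*exp(-3*B_t/2)/5
Therefore d(4*exp(-3*B_t/2)/5) = (9*exp(-3*B_t/2)/10) dt + (-6*exp(-3*B_t/2)/5) dB_t.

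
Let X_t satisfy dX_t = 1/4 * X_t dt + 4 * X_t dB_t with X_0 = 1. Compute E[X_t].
E[X_t] = exp(t/4)

For GBM dX = mu X dt + sigma X dB with X_0 = x_0, apply Itô to Y = log X: dY = (mu - sigma^2/2) dt + sigma dB, so Y_t = log(x_0) + (mu - sigma^2/2) t + sigma B_t and hence X_t = x_0 * exp((mu - sigma^2/2) t + sigma B_t).
With mu = 1/4, sigma = 4, x_0 = 1, this gives:
  X_t = 1 * exp((-31/4) * t + (4) * B_t).
Since sigma*B_t ~ Normal(0, sigma^2 t), E[exp(sigma*B_t)] = exp(sigma^2 t / 2); so E[X_t] = x_0 * exp((mu - sigma^2/2) t) * exp(sigma^2 t / 2) = x_0 * exp(mu t) = exp(t/4).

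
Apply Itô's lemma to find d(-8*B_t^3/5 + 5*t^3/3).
d(-8*B_t^3/5 + 5*t^3/3) = (-24*B_t/5 + 5*t^2) dt + (-24*B_t^2/5) dB_t

Itô's formula for f(t, x): d f(t, B_t) = (f_t + (1/2) f_xx) dt + f_x dB_t. Compute partials of f(t, x) = 5*t^3/3 - 8*x^3/5:
  f_t(t,x)  = 5*t^2
  f_x(t,x)  = -24*x^2/5
  f_xx(t,x) = -48*x/5
Assemble drift = f_t + (1/2) f_xx = 5*t^2 - 24*x/5 and diffusion = f_x = -24*x^2/5. Substituting x = B_t:
  d(-8*B_t^3/5 + 5*t^3/3) = (-24*B_t/5 + 5*t^2) dt + (-24*B_t^2/5) dB_t.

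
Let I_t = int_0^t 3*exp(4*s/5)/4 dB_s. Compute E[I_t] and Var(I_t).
E[I_t] = 0; Var(I_t) = 45*exp(8*t/5)/128 - 45/128

The Itô integral of a deterministic integrand f(s) has mean 0 because each increment f(s) * (B_{s+ds} - B_s) has mean 0. By the Itô isometry:
  Var( int_0^t f(s) dB_s ) = E[ (int_0^t f(s) dB_s)^2 ] = int_0^t f(s)^2 ds.
Here f(s) = 3*exp(4*s/5)/4, so f(s)^2 = 9*exp(8*s/5)/16. Integrate:
  int_0^t (9*exp(8*s/5)/16) ds = 45*exp(8*t/5)/128 - 45/128.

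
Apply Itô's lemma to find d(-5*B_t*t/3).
d(-5*B_t*t/3) = (-5*B_t/3) dt + (-5*t/3) dB_t

Itô's formula for f(t, x): d f(t, B_t) = (f_t + (1/2) f_xx) dt + f_x dB_t. Compute partials of f(t, x) = -5*t*x/3:
  f_t(t,x)  = -5*x/3
  f_x(t,x)  = -5*t/3
  f_xx(t,x) = 0
Assemble drift = f_t + (1/2) f_xx = -5*x/3 and diffusion = f_x = -5*t/3. Substituting x = B_t:
  d(-5*B_t*t/3) = (-5*B_t/3) dt + (-5*t/3) dB_t.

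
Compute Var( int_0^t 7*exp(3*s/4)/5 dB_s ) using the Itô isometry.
Var = 98*exp(3*t/2)/75 - 98/75

The Itô integral of a deterministic integrand f(s) has mean 0 because each increment f(s) * (B_{s+ds} - B_s) has mean 0. By the Itô isometry:
  Var( int_0^t f(s) dB_s ) = E[ (int_0^t f(s) dB_s)^2 ] = int_0^t f(s)^2 ds.
Here f(s) = 7*exp(3*s/4)/5, so f(s)^2 = 49*exp(3*s/2)/25. Integrate:
  int_0^t (49*exp(3*s/2)/25) ds = 98*exp(3*t/2)/75 - 98/75.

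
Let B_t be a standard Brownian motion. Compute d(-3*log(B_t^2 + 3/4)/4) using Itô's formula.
d(-3*log(B_t^2 + 3/4)/4) = (3*(4*B_t^2 - 3)/(4*B_t^2 + 3)^2) dt + (-6*B_t/(4*B_t^2 + 3)) dB_t

Itô's formula for f(B_t) gives d f(B_t) = f'(B_t) dB_t + (1/2) f''(B_t) dt. Compute derivatives of f(x) = -3*log(x^2 + 3/4)/4:
  f'(x)  = -6*x/(4*x^2 + 3)
  f''(x) = 6*(4*x^2 - 3)/(4*x^2 + 3)^2
Substitute x = B_t and multiply the f'' term by 1/2:
  drift     = (1/2) * (6*(4*x^2 - 3)/(4*x^2 + 3)^2) evaluated at B_t = 3*(4*B_t^2 - 3)/(4*B_t^2 + 3)^2
  diffusion = (-6*x/(4*x^2 + 3)) evaluated at B_t = -6*B_t/(4*B_t^2 + 3)
Therefore d(-3*log(B_t^2 + 3/4)/4) = (3*(4*B_t^2 - 3)/(4*B_t^2 + 3)^2) dt + (-6*B_t/(4*B_t^2 + 3)) dB_t.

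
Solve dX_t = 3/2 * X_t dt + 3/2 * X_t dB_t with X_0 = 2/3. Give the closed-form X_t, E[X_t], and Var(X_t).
X_t = 2/3 * exp((3/8) t + (3/2) B_t); E[X_t] = 2*exp(3*t/2)/3; Var(X_t) = 4*(exp(9*t/4) - 1)*exp(3*t)/9

For GBM dX = mu X dt + sigma X dB with X_0 = x_0, apply Itô to Y = log X: dY = (mu - sigma^2/2) dt + sigma dB, so Y_t = log(x_0) + (mu - sigma^2/2) t + sigma B_t and hence X_t = x_0 * exp((mu - sigma^2/2) t + sigma B_t).
With mu = 3/2, sigma = 3/2, x_0 = 2/3, this gives:
  X_t = 2/3 * exp((3/8) * t + (3/2) * B_t).
Since sigma*B_t ~ Normal(0, sigma^2 t), E[exp(sigma*B_t)] = exp(sigma^2 t / 2); so E[X_t] = x_0 * exp((mu - sigma^2/2) t) * exp(sigma^2 t / 2) = x_0 * exp(mu t) = 2*exp(3*t/2)/3.
Var(X_t) = E[X_t^2] - (E[X_t])^2 = x_0^2 * exp(2 mu t) * (exp(sigma^2 t) - 1) = 4*(exp(9*t/4) - 1)*exp(3*t)/9.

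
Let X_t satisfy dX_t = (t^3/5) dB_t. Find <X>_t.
<X>_t = t^7/175

For an Itô process dX_t = a(t) dt + b(t) dB_t, the quadratic variation is <X>_t = int_0^t b(s)^2 ds (the drift term does not contribute). Here b(s) = s^3/5, so
  b(s)^2 = s^6/25.
Integrating from 0 to t:
  <X>_t = int_0^t (s^6/25) ds = t^7/175.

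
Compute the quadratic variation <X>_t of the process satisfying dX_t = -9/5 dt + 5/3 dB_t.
<X>_t = 25*t/9

For an Itô process dX_t = a(t) dt + b(t) dB_t, the quadratic variation is <X>_t = int_0^t b(s)^2 ds (the drift term does not contribute). Here b(s) = 5/3, so
  b(s)^2 = 25/9.
Integrating from 0 to t:
  <X>_t = int_0^t (25/9) ds = 25*t/9.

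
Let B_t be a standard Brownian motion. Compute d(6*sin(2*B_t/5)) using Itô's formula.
d(6*sin(2*B_t/5)) = (-12*sin(2*B_t/5)/25) dt + (12*cos(2*B_t/5)/5) dB_t

Itô's formula for f(B_t) gives d f(B_t) = f'(B_t) dB_t + (1/2) f''(B_t) dt. Compute derivatives of f(x) = 6*sin(2*x/5):
  f'(x)  = 12*cos(2*x/5)/5
  f''(x) = -24*sin(2*x/5)/25
Substitute x = B_t and multiply the f'' term by 1/2:
  drift     = (1/2) * (-24*sin(2*x/5)/25) evaluated at B_t = -12*sin(2*B_t/5)/25
  diffusion = (12*cos(2*x/5)/5) evaluated at B_t = 12*cos(2*B_t/5)/5
Therefore d(6*sin(2*B_t/5)) = (-12*sin(2*B_t/5)/25) dt + (12*cos(2*B_t/5)/5) dB_t.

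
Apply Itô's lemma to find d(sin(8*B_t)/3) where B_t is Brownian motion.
d(sin(8*B_t)/3) = (-32*sin(8*B_t)/3) dt + (8*cos(8*B_t)/3) dB_t

Itô's formula for f(B_t) gives d f(B_t) = f'(B_t) dB_t + (1/2) f''(B_t) dt. Compute derivatives of f(x) = sin(8*x)/3:
  f'(x)  = 8*cos(8*x)/3
  f''(x) = -64*sin(8*x)/3
Substitute x = B_t and multiply the f'' term by 1/2:
  drift     = (1/2) * (-64*sin(8*x)/3) evaluated at B_t = -32*sin(8*B_t)/3
  diffusion = (8*cos(8*x)/3) evaluated at B_t = 8*cos(8*B_t)/3
Therefore d(sin(8*B_t)/3) = (-32*sin(8*B_t)/3) dt + (8*cos(8*B_t)/3) dB_t.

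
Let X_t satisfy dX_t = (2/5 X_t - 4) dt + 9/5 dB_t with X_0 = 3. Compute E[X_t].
E[X_t] = 10 - 7*exp(2*t/5)

Taking expectations and using E[dB_t] = 0, the mean m(t) = E[X_t] satisfies the ODE m'(t) = a m(t) + b with m(0) = x_0. With a = 2/5, b = -4, x_0 = 3, the solution is
  m(t) = x_0 * exp(a t) + (b/a) * (exp(a t) - 1)
       = 3 * exp((2/5) t) + ((-4)/(2/5)) * (exp((2/5) t) - 1)
       = 10 - 7*exp(2*t/5).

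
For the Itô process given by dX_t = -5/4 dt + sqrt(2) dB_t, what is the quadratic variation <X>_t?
<X>_t = 2*t

For an Itô process dX_t = a(t) dt + b(t) dB_t, the quadratic variation is <X>_t = int_0^t b(s)^2 ds (the drift term does not contribute). Here b(s) = sqrt(2), so
  b(s)^2 = 2.
Integrating from 0 to t:
  <X>_t = int_0^t (2) ds = 2*t.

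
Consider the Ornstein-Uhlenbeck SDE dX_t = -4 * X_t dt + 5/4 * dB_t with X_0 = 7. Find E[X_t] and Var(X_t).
E[X_t] = 7*exp(-4*t); Var(X_t) = 25/128 - 25*exp(-8*t)/128

The OU SDE dX = -theta X dt + sigma dB admits the integrating factor exp(theta t): d(exp(theta t) X_t) = sigma exp(theta t) dB_t. Integrating from 0 to t:
  X_t = x_0 * exp(-theta t) + sigma * int_0^t exp(-theta (t-s)) dB_s.
The Itô integral has mean 0 and (by the Itô isometry) variance sigma^2 * int_0^t exp(-2 theta (t - s)) ds = sigma^2 * (1 - exp(-2 theta t)) / (2 theta).
With theta = 4, sigma = 5/4, x_0 = 7:
  E[X_t] = 7 * exp(-4 t) = 7*exp(-4*t)
  Var(X_t) = (5/4)^2 * (1 - exp(-2*4 t)) / (2 * 4) = 25/128 - 25*exp(-8*t)/128.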